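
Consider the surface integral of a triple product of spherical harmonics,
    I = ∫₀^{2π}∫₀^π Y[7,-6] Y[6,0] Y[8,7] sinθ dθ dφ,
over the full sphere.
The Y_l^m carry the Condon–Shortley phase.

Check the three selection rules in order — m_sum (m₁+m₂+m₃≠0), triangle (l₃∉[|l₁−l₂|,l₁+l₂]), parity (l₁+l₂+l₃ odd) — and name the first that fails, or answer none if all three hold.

azimuthal sum: -6 + 0 + 7 = 1  ✗
1 ≤ 8 ≤ 13 (triangle on l)
L = 7 + 6 + 8 = 21 (odd)

m_sum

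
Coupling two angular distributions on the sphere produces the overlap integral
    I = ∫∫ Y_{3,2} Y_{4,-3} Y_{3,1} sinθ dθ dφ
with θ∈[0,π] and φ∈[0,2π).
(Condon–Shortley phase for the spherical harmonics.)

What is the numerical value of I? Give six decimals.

-0.095955

Rules hold: Σm=0, L=10 even, 1≤3≤7.
N = 7·9·7 = 441
Δ = 4!·2!·4!/11! = 1/34650
Racah Σ t=1..3: t=1:−1/72 t=2:+1/16 t=3:−1/72 = 5/144
⇒ 3j(3 4 3; 0 0 0)² = 2/77, sgn -1
Racah Σ t=0..1: t=0:+1/144 t=1:−1/288 = 1/288
⇒ 3j(3 4 3; 2 -3 1)² = 1/99, sgn +1
4πI² = N·(3j₀)²·(3jₘ)² = 14/121
I = -1·√(0.115702/4π) = -0.09595473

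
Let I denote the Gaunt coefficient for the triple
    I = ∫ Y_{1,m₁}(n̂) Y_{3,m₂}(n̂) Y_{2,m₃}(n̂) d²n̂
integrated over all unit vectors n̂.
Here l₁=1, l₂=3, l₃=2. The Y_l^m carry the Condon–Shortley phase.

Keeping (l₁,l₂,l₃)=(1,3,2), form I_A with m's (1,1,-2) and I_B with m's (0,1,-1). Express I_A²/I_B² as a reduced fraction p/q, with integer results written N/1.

1/8

l's match ⇒ only the (l;m) 3-j factors differ between A and B.
A: triangle coeff Δ(1,3,2) = 1/105; Σ_t [0,0]: t=0:+1/48 = 1/48; (3j)²=1/105 [(1 3 2; 1 1 -2)], sign=+1
B: triangle coeff Δ(1,3,2) = 1/105; Σ_t [1,1]: t=1:−1/6 = -1/6; (3j)²=8/105 [(1 3 2; 0 1 -1)], sign=+1
I_A²/I_B² = (1/105)/(8/105) = 1/8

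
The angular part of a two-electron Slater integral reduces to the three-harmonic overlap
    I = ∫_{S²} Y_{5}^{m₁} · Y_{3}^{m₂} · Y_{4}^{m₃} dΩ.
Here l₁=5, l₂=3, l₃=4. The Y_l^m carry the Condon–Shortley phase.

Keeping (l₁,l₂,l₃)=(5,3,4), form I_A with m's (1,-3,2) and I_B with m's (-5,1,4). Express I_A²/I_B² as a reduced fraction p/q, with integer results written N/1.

225/392

l's match ⇒ only the (l;m) 3-j factors differ between A and B.
A: triangle coeff Δ(5,3,4) = 1/180180; Σ_t [0,0]: t=0:+1/2304 = 1/2304; (3j)²=75/4004 [(5 3 4; 1 -3 2)], sign=+1
B: triangle coeff Δ(5,3,4) = 1/180180; Σ_t [4,4]: t=4:+1/34560 = 1/34560; (3j)²=14/429 [(5 3 4; -5 1 4)], sign=+1
I_A²/I_B² = (75/4004)/(14/429) = 225/392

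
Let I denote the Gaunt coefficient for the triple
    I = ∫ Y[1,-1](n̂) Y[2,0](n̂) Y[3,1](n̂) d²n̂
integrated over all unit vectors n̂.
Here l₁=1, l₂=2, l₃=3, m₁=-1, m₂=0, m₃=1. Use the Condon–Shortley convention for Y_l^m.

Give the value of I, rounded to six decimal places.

m-sum 0 ✓  L=6 even ✓  1≤3≤3 ✓
Π(2lᵢ+1) = 3×5×7 = 105
triangle coeff Δ(1,2,3) = 1/105
Σ_t [0,0]: t=0:+1/4 = 1/4
(3j)²=3/35 [(1 2 3; 0 0 0)], sign=-1
Σ_t [0,0]: t=0:+1/8 = 1/8
(3j)²=2/35 [(1 2 3; -1 0 1)], sign=+1
⇒ 4πI² = 18/35
I = (-1)√(18/35/(4π)) = -0.20230066

-0.202301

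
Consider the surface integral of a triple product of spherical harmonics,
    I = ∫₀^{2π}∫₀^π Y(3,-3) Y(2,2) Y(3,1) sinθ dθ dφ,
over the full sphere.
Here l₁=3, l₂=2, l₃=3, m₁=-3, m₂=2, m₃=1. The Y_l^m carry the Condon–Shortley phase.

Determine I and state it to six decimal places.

Checks pass: Σm=0; 8 even; l₃=3∈[1,5].
(2·3+1)(2·2+1)(2·3+1) = 245
Δ: 2! 4! 2! / 9! → 1/3780
sum: t=0:+1/24 t=1:−1/4 t=2:+1/24 = -1/6
3j²(3 2 3; 0 0 0) = Δ·Π!·Σ² = 4/105  (sign +1)
sum: t=2:+1/96 = 1/96
3j²(3 2 3; -3 2 1) = Δ·Π!·Σ² = 1/42  (sign +1)
combine: 4πI² = 245·4/105·1/42 = 2/9
take √, sign +1: I = 0.13298076

0.132981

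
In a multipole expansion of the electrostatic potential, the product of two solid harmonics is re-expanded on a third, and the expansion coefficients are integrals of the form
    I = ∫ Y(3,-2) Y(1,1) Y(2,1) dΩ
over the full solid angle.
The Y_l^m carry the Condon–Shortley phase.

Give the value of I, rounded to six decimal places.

0.261169

Checks pass: Σm=0; 6 even; l₃=2∈[2,4].
(2·3+1)(2·1+1)(2·2+1) = 105
Δ: 2! 4! 0! / 7! → 1/105
sum: t=1:−1/4 = -1/4
3j²(3 1 2; 0 0 0) = Δ·Π!·Σ² = 3/35  (sign -1)
sum: t=2:+1/12 = 1/12
3j²(3 1 2; -2 1 1) = Δ·Π!·Σ² = 2/21  (sign -1)
combine: 4πI² = 105·3/35·2/21 = 6/7
take √, sign +1: I = 0.26116903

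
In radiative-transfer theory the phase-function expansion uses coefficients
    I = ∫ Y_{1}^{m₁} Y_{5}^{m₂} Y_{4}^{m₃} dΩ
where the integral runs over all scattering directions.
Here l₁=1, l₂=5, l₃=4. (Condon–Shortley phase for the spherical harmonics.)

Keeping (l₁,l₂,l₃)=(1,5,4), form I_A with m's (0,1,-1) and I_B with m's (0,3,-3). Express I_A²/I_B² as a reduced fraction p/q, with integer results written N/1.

l's match ⇒ only the (l;m) 3-j factors differ between A and B.
A: triangle coeff Δ(1,5,4) = 1/495; Σ_t [1,1]: t=1:−1/720 = -1/720; (3j)²=8/165 [(1 5 4; 0 1 -1)], sign=+1
B: triangle coeff Δ(1,5,4) = 1/495; Σ_t [1,1]: t=1:−1/5040 = -1/5040; (3j)²=16/495 [(1 5 4; 0 3 -3)], sign=+1
I_A²/I_B² = (8/165)/(16/495) = 3/2

3/2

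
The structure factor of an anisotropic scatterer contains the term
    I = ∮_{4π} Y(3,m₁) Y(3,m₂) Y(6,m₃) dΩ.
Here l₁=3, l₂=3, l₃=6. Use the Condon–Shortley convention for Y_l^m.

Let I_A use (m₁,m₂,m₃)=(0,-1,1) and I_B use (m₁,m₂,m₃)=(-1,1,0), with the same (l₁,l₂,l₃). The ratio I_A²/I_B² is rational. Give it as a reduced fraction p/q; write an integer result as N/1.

14/9

l's match ⇒ only the (l;m) 3-j factors differ between A and B.
A: triangle coeff Δ(3,3,6) = 1/12012; Σ_t [0,0]: t=0:+1/1728 = 1/1728; (3j)²=25/858 [(3 3 6; 0 -1 1)], sign=-1
B: triangle coeff Δ(3,3,6) = 1/12012; Σ_t [0,0]: t=0:+1/2304 = 1/2304; (3j)²=75/4004 [(3 3 6; -1 1 0)], sign=+1
I_A²/I_B² = (25/858)/(75/4004) = 14/9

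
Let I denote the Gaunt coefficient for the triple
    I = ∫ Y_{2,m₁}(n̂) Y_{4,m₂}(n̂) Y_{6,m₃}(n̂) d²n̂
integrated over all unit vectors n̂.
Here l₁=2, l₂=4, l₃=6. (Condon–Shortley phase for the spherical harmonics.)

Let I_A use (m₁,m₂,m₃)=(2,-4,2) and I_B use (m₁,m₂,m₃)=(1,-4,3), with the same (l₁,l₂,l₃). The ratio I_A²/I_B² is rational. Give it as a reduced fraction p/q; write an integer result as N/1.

1/9

Shared (l₁,l₂,l₃)=(2,4,6): N and (l;000)² cancel in I_A²/I_B².
A: Δ = 0!·4!·8!/13! = 1/6435; Racah Σ t=0..0: t=0:+1/967680 = 1/967680; ⇒ 3j(2 4 6; 2 -4 2)² = 1/6435, sgn +1
B: Δ = 0!·4!·8!/13! = 1/6435; Racah Σ t=0..0: t=0:+1/241920 = 1/241920; ⇒ 3j(2 4 6; 1 -4 3)² = 1/715, sgn -1
I_A²/I_B² = (1/6435)/(1/715) = 1/9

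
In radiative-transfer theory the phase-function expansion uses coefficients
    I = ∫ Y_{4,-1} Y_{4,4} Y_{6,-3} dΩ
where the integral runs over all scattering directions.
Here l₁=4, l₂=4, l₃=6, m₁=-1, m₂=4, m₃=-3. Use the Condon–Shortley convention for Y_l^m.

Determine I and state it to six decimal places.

0.155830

Checks pass: Σm=0; 14 even; l₃=6∈[0,8].
(2·4+1)(2·4+1)(2·6+1) = 1053
Δ: 2! 6! 6! / 15! → 1/1261260
sum: t=0:+1/4608 t=1:−1/1296 t=2:+1/4608 = -7/20736
3j²(4 4 6; 0 0 0) = Δ·Π!·Σ² = 20/1287  (sign -1)
sum: t=2:+1/51840 = 1/51840
3j²(4 4 6; -1 4 -3) = Δ·Π!·Σ² = 8/429  (sign -1)
combine: 4πI² = 1053·20/1287·8/429 = 480/1573
take √, sign +1: I = 0.15583009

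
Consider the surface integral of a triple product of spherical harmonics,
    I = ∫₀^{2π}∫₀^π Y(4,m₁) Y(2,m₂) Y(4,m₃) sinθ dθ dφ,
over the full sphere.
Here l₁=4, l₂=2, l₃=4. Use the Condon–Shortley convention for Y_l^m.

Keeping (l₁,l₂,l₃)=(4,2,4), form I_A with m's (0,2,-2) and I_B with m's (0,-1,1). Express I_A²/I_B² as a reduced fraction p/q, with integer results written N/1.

18/1

l's match ⇒ only the (l;m) 3-j factors differ between A and B.
A: triangle coeff Δ(4,2,4) = 1/13860; Σ_t [2,2]: t=2:+1/192 = 1/192; (3j)²=3/77 [(4 2 4; 0 2 -2)], sign=+1
B: triangle coeff Δ(4,2,4) = 1/13860; Σ_t [0,1]: t=0:+1/96 t=1:−1/72 = -1/288; (3j)²=1/462 [(4 2 4; 0 -1 1)], sign=+1
I_A²/I_B² = (3/77)/(1/462) = 18/1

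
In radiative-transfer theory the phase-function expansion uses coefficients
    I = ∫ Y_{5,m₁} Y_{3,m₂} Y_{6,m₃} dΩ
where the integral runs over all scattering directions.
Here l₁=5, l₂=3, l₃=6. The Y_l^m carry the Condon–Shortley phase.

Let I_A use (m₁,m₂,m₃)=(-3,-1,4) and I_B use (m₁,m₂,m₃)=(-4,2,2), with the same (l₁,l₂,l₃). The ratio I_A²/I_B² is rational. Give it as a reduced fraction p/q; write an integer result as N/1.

Shared (l₁,l₂,l₃)=(5,3,6): N and (l;000)² cancel in I_A²/I_B².
A: Δ = 2!·8!·4!/15! = 1/675675; Racah Σ t=0..2: t=0:+1/322560 t=1:−1/30240 t=2:+1/69120 = -1/64512; ⇒ 3j(5 3 6; -3 -1 4)² = 10/1001, sgn -1
B: Δ = 2!·8!·4!/15! = 1/675675; Racah Σ t=1..2: t=1:−1/967680 t=2:+1/60480 = 1/64512; ⇒ 3j(5 3 6; -4 2 2)² = 15/1001, sgn +1
I_A²/I_B² = (10/1001)/(15/1001) = 2/3

2/3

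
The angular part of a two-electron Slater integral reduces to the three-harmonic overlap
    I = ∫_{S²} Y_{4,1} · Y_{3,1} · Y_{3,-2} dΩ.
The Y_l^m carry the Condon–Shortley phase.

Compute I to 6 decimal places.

Checks pass: Σm=0; 10 even; l₃=3∈[1,7].
(2·4+1)(2·3+1)(2·3+1) = 441
Δ: 4! 4! 2! / 11! → 1/34650
sum: t=1:−1/72 t=2:+1/16 t=3:−1/72 = 5/144
3j²(4 3 3; 0 0 0) = Δ·Π!·Σ² = 2/77  (sign -1)
sum: t=2:+1/48 t=3:−1/144 = 1/72
3j²(4 3 3; 1 1 -2) = Δ·Π!·Σ² = 16/693  (sign -1)
combine: 4πI² = 441·2/77·16/693 = 32/121
take √, sign +1: I = 0.14506992

0.145070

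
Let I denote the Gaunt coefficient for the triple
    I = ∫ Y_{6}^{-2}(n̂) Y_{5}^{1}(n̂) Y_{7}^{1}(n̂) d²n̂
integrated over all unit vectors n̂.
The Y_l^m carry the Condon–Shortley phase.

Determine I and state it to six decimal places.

0.103809

Checks pass: Σm=0; 18 even; l₃=7∈[1,11].
(2·6+1)(2·5+1)(2·7+1) = 2145
Δ: 4! 8! 6! / 19! → 1/174594420
sum: t=0:+1/4147200 t=1:−1/207360 t=2:+1/82944 t=3:−1/207360 t=4:+1/4147200 = 1/345600
3j²(6 5 7; 0 0 0) = Δ·Π!·Σ² = 420/46189  (sign -1)
sum: t=0:+1/696729600 t=1:−1/3628800 t=2:+1/276480 t=3:−1/155520 t=4:+1/663552 = -367/232243200
3j²(6 5 7; -2 1 1) = Δ·Π!·Σ² = 134689/19399380  (sign -1)
combine: 4πI² = 2145·420/46189·134689/19399380 = 2020335/14919047
take √, sign +1: I = 0.10380929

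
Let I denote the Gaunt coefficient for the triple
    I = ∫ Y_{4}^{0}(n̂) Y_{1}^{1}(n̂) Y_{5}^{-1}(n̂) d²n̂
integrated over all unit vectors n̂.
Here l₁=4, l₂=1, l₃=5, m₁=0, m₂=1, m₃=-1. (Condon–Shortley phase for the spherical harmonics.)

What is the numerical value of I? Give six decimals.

-0.190188

m-sum 0 ✓  L=10 even ✓  3≤5≤5 ✓
Π(2lᵢ+1) = 9×3×11 = 297
triangle coeff Δ(4,1,5) = 1/495
Σ_t [0,0]: t=0:+1/576 = 1/576
(3j)²=5/99 [(4 1 5; 0 0 0)], sign=-1
Σ_t [0,0]: t=0:+1/1152 = 1/1152
(3j)²=1/33 [(4 1 5; 0 1 -1)], sign=+1
⇒ 4πI² = 5/11
I = (-1)√(5/11/(4π)) = -0.19018827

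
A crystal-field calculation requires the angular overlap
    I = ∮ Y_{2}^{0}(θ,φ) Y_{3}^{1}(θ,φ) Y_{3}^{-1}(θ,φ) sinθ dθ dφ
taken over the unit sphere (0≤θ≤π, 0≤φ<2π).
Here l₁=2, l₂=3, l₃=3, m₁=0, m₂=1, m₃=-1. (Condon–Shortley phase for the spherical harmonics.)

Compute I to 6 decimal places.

Checks pass: Σm=0; 8 even; l₃=3∈[1,5].
(2·2+1)(2·3+1)(2·3+1) = 245
Δ: 2! 2! 4! / 9! → 1/3780
sum: t=0:+1/24 t=1:−1/4 t=2:+1/24 = -1/6
3j²(2 3 3; 0 0 0) = Δ·Π!·Σ² = 4/105  (sign +1)
sum: t=0:+1/96 t=1:−1/6 t=2:+1/16 = -3/32
3j²(2 3 3; 0 1 -1) = Δ·Π!·Σ² = 3/140  (sign -1)
combine: 4πI² = 245·4/105·3/140 = 1/5
take √, sign -1: I = -0.12615663

-0.126157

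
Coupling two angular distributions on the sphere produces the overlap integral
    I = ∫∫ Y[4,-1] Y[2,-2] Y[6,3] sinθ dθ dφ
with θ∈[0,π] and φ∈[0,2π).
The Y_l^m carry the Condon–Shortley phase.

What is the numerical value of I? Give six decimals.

-0.178526

Rules hold: Σm=0, L=12 even, 2≤6≤6.
N = 9·5·13 = 585
Δ = 0!·8!·4!/13! = 1/6435
Racah Σ t=0..0: t=0:+1/2304 = 1/2304
⇒ 3j(4 2 6; 0 0 0)² = 5/143, sgn +1
Racah Σ t=0..0: t=0:+1/17280 = 1/17280
⇒ 3j(4 2 6; -1 -2 3)² = 14/715, sgn -1
4πI² = N·(3j₀)²·(3jₘ)² = 630/1573
I = -1·√(0.400509/4π) = -0.17852580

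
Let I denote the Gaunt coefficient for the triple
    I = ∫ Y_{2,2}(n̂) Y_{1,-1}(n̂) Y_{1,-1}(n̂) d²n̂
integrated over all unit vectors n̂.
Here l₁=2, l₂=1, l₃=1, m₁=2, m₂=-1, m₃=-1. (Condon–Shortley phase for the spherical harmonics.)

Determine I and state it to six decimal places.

0.309019

m-sum 0 ✓  L=4 even ✓  1≤1≤3 ✓
Π(2lᵢ+1) = 5×3×3 = 45
triangle coeff Δ(2,1,1) = 1/30
Σ_t [1,1]: t=1:−1/1 = -1/1
(3j)²=2/15 [(2 1 1; 0 0 0)], sign=+1
Σ_t [0,0]: t=0:+1/4 = 1/4
(3j)²=1/5 [(2 1 1; 2 -1 -1)], sign=+1
⇒ 4πI² = 6/5
I = (+1)√(6/5/(4π)) = 0.30901936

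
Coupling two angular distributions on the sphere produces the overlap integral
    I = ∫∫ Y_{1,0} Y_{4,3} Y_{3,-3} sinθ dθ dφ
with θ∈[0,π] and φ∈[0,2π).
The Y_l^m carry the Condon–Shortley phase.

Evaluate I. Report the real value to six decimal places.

m-sum 0 ✓  L=8 even ✓  3≤3≤5 ✓
Π(2lᵢ+1) = 3×9×7 = 189
triangle coeff Δ(1,4,3) = 1/252
Σ_t [1,1]: t=1:−1/36 = -1/36
(3j)²=4/63 [(1 4 3; 0 0 0)], sign=+1
Σ_t [1,1]: t=1:−1/720 = -1/720
(3j)²=1/36 [(1 4 3; 0 3 -3)], sign=-1
⇒ 4πI² = 1/3
I = (-1)√(1/3/(4π)) = -0.16286750

-0.162868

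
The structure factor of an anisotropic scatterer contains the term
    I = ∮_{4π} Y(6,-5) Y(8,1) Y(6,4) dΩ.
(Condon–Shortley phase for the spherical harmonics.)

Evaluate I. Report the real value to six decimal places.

-0.130287

Checks pass: Σm=0; 20 even; l₃=6∈[2,14].
(2·6+1)(2·8+1)(2·6+1) = 2873
Δ: 8! 4! 8! / 21! → 1/1309458150
sum: t=2:+1/49766400 t=3:−1/3110400 t=4:+1/1327104 t=5:−1/3110400 t=6:+1/49766400 = 1/6635520
3j²(6 8 6; 0 0 0) = Δ·Π!·Σ² = 350/46189  (sign +1)
sum: t=7:−1/174182400 t=8:+1/1219276800 = -1/203212800
3j²(6 8 6; -5 1 4) = Δ·Π!·Σ² = 288/29393  (sign -1)
combine: 4πI² = 2873·350/46189·288/29393 = 14400/67507
take √, sign -1: I = -0.13028725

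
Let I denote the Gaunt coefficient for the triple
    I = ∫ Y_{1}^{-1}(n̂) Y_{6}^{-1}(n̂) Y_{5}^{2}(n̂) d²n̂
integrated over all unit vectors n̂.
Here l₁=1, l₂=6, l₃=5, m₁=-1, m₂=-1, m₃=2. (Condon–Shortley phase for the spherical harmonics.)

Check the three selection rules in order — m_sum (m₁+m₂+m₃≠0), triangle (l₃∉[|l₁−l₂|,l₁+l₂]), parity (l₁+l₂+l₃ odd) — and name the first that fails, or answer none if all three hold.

none

m₁+m₂+m₃ = -1 − 1 + 2 = 0  ✓
triangle: |1−6|=5 ≤ l₃=5 ≤ 1+6=7  ✓
parity: l₁+l₂+l₃ = 12 is even  ✓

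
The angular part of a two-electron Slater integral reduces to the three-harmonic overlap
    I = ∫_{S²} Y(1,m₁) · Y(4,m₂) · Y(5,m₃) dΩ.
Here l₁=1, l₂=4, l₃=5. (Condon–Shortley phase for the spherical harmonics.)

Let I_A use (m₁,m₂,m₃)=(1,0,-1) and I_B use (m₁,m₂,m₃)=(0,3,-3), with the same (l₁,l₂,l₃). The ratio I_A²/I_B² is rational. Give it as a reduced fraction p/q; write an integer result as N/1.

15/16

Same 1,4,5: normalisation and zero-m 3j drop out of the ratio.
A: Δ: 0! 2! 8! / 11! → 1/495; sum: t=0:+1/1152 = 1/1152; 3j²(1 4 5; 1 0 -1) = Δ·Π!·Σ² = 1/33  (sign +1)
B: Δ: 0! 2! 8! / 11! → 1/495; sum: t=0:+1/5040 = 1/5040; 3j²(1 4 5; 0 3 -3) = Δ·Π!·Σ² = 16/495  (sign +1)
I_A²/I_B² = (1/33)/(16/495) = 15/16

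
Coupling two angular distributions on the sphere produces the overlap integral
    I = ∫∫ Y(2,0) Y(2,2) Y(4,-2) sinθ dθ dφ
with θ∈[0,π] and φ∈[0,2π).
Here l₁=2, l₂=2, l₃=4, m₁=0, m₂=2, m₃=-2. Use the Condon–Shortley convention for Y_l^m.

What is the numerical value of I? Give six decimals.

0.156078

Rules hold: Σm=0, L=8 even, 0≤4≤4.
N = 5·5·9 = 225
Δ = 0!·4!·4!/9! = 1/630
Racah Σ t=0..0: t=0:+1/16 = 1/16
⇒ 3j(2 2 4; 0 0 0)² = 2/35, sgn +1
Racah Σ t=0..0: t=0:+1/96 = 1/96
⇒ 3j(2 2 4; 0 2 -2)² = 1/42, sgn +1
4πI² = N·(3j₀)²·(3jₘ)² = 15/49
I = +1·√(0.306122/4π) = 0.15607835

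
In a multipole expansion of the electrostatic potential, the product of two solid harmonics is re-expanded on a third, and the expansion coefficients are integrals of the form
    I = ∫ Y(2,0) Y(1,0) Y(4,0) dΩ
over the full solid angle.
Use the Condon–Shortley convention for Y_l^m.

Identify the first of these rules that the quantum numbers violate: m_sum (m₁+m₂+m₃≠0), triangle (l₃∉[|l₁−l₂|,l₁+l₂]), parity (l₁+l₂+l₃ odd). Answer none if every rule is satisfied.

triangle

Σmᵢ = 0  ✓
l₃∈[|l₁−l₂|,l₁+l₂]=[1,3], have l₃=4  ✗
Σlᵢ = 7 ⇒ odd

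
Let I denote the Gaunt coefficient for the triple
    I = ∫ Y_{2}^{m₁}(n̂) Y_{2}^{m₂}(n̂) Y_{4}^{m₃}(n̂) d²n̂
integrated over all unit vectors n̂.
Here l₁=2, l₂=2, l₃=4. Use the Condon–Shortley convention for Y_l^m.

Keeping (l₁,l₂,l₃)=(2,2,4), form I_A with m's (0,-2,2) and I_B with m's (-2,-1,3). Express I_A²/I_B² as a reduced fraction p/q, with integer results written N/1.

Same 2,2,4: normalisation and zero-m 3j drop out of the ratio.
A: Δ: 0! 4! 4! / 9! → 1/630; sum: t=0:+1/96 = 1/96; 3j²(2 2 4; 0 -2 2) = Δ·Π!·Σ² = 1/42  (sign +1)
B: Δ: 0! 4! 4! / 9! → 1/630; sum: t=0:+1/144 = 1/144; 3j²(2 2 4; -2 -1 3) = Δ·Π!·Σ² = 1/18  (sign -1)
I_A²/I_B² = (1/42)/(1/18) = 3/7

3/7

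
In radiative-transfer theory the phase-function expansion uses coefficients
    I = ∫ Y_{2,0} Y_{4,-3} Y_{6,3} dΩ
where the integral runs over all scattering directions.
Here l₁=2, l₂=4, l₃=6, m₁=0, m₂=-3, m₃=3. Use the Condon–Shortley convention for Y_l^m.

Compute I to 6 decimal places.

-0.165283

Rules hold: Σm=0, L=12 even, 2≤6≤6.
N = 5·9·13 = 585
Δ = 0!·4!·8!/13! = 1/6435
Racah Σ t=0..0: t=0:+1/2304 = 1/2304
⇒ 3j(2 4 6; 0 0 0)² = 5/143, sgn +1
Racah Σ t=0..0: t=0:+1/20160 = 1/20160
⇒ 3j(2 4 6; 0 -3 3)² = 12/715, sgn -1
4πI² = N·(3j₀)²·(3jₘ)² = 540/1573
I = -1·√(0.343293/4π) = -0.16528277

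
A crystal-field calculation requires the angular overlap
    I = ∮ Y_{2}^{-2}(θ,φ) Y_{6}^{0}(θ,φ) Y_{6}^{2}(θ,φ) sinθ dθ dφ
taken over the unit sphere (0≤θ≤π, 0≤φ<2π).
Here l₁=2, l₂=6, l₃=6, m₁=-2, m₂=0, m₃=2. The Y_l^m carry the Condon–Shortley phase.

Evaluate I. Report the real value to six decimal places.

m-sum 0 ✓  L=14 even ✓  4≤6≤8 ✓
Π(2lᵢ+1) = 5×13×13 = 845
triangle coeff Δ(2,6,6) = 1/90090
Σ_t [0,2]: t=0:+1/69120 t=1:−1/14400 t=2:+1/69120 = -7/172800
(3j)²=14/715 [(2 6 6; 0 0 0)], sign=-1
Σ_t [2,2]: t=2:+1/69120 = 1/69120
(3j)²=4/143 [(2 6 6; -2 0 2)], sign=+1
⇒ 4πI² = 56/121
I = (-1)√(56/121/(4π)) = -0.19190947

-0.191909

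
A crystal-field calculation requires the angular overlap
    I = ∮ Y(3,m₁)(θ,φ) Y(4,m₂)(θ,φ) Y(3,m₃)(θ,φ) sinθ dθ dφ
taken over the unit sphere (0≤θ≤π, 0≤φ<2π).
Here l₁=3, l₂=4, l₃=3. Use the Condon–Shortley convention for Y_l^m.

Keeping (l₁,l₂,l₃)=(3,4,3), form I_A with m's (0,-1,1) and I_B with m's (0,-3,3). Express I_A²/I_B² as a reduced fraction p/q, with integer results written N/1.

5/21

Same 3,4,3: normalisation and zero-m 3j drop out of the ratio.
A: Δ: 4! 2! 4! / 11! → 1/34650; sum: t=1:−1/48 t=2:+1/24 t=3:−1/288 = 5/288; 3j²(3 4 3; 0 -1 1) = Δ·Π!·Σ² = 5/462  (sign +1)
B: Δ: 4! 2! 4! / 11! → 1/34650; sum: t=1:−1/288 = -1/288; 3j²(3 4 3; 0 -3 3) = Δ·Π!·Σ² = 1/22  (sign -1)
I_A²/I_B² = (5/462)/(1/22) = 5/21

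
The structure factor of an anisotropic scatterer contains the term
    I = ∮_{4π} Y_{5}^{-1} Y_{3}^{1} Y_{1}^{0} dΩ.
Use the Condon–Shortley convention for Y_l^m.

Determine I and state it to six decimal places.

0.000000

|5−3|≤1≤5+3 violated ⇒ I = 0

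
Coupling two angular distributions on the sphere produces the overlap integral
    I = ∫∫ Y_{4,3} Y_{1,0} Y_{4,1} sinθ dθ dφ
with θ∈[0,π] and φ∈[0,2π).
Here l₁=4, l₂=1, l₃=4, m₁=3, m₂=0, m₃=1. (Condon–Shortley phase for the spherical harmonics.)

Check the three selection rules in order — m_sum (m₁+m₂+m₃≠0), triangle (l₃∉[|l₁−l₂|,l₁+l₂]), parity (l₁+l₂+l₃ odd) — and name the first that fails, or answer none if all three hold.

Σmᵢ = 4  ✗
l₃∈[|l₁−l₂|,l₁+l₂]=[3,5], have l₃=4
Σlᵢ = 9 ⇒ odd

m_sum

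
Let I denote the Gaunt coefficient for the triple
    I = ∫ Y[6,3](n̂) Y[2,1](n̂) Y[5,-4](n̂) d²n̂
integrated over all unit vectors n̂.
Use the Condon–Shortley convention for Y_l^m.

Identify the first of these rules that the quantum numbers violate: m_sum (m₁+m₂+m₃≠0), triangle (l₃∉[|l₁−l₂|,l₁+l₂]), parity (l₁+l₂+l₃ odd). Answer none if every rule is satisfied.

parity

m₁+m₂+m₃ = 3 + 1 − 4 = 0  ✓
triangle: |6−2|=4 ≤ l₃=5 ≤ 6+2=8  ✓
parity: l₁+l₂+l₃ = 13 is odd  ✗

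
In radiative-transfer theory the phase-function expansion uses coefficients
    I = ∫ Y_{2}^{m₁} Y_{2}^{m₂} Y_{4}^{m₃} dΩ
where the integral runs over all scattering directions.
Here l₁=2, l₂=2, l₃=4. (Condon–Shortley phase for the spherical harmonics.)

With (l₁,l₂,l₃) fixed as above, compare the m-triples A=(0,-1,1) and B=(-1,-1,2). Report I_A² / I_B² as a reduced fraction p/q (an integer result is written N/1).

Shared (l₁,l₂,l₃)=(2,2,4): N and (l;000)² cancel in I_A²/I_B².
A: Δ = 0!·4!·4!/9! = 1/630; Racah Σ t=0..0: t=0:+1/24 = 1/24; ⇒ 3j(2 2 4; 0 -1 1)² = 1/21, sgn -1
B: Δ = 0!·4!·4!/9! = 1/630; Racah Σ t=0..0: t=0:+1/36 = 1/36; ⇒ 3j(2 2 4; -1 -1 2)² = 4/63, sgn +1
I_A²/I_B² = (1/21)/(4/63) = 3/4

3/4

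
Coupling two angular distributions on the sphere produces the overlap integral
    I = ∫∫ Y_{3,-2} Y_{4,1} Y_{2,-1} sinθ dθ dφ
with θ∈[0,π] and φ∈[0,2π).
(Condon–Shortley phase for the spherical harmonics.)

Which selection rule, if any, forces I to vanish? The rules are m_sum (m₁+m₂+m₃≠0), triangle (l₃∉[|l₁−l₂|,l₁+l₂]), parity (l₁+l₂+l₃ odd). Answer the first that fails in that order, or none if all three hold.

m_sum

m₁+m₂+m₃ = -2 + 1 − 1 = -2  ✗
triangle: |3−4|=1 ≤ l₃=2 ≤ 3+4=7
parity: l₁+l₂+l₃ = 9 is odd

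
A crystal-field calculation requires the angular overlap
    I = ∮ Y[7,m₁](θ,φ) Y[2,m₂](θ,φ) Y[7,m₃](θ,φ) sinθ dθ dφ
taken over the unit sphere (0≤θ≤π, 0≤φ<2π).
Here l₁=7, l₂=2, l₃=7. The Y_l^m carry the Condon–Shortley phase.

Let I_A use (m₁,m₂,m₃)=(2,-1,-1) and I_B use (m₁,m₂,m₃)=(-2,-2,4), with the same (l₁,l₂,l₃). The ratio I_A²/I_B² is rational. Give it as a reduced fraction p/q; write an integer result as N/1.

Shared (l₁,l₂,l₃)=(7,2,7): N and (l;000)² cancel in I_A²/I_B².
A: Δ = 2!·12!·2!/17! = 1/185640; Racah Σ t=0..1: t=0:+1/1209600 t=1:−1/1935360 = 1/3225600; ⇒ 3j(7 2 7; 2 -1 -1)² = 243/61880, sgn +1
B: Δ = 2!·12!·2!/17! = 1/185640; Racah Σ t=0..0: t=0:+1/8709120 = 1/8709120; ⇒ 3j(7 2 7; -2 -2 4)² = 55/3094, sgn -1
I_A²/I_B² = (243/61880)/(55/3094) = 243/1100

243/1100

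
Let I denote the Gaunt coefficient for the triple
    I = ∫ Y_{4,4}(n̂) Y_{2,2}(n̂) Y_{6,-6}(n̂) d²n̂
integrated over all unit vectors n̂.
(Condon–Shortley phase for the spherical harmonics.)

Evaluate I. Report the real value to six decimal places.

Rules hold: Σm=0, L=12 even, 2≤6≤6.
N = 9·5·13 = 585
Δ = 0!·8!·4!/13! = 1/6435
Racah Σ t=0..0: t=0:+1/2304 = 1/2304
⇒ 3j(4 2 6; 0 0 0)² = 5/143, sgn +1
Racah Σ t=0..0: t=0:+1/967680 = 1/967680
⇒ 3j(4 2 6; 4 2 -6)² = 1/13, sgn +1
4πI² = N·(3j₀)²·(3jₘ)² = 225/143
I = +1·√(1.57343/4π) = 0.35384927

0.353849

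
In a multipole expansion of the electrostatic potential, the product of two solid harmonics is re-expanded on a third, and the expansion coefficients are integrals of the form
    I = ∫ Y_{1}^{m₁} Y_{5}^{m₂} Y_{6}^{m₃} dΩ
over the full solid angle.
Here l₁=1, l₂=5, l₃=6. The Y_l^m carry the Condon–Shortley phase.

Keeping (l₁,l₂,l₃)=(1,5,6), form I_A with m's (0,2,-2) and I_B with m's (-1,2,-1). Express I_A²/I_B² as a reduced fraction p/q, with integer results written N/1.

16/5

l's match ⇒ only the (l;m) 3-j factors differ between A and B.
A: triangle coeff Δ(1,5,6) = 1/858; Σ_t [0,0]: t=0:+1/30240 = 1/30240; (3j)²=16/429 [(1 5 6; 0 2 -2)], sign=+1
B: triangle coeff Δ(1,5,6) = 1/858; Σ_t [0,0]: t=0:+1/60480 = 1/60480; (3j)²=5/429 [(1 5 6; -1 2 -1)], sign=-1
I_A²/I_B² = (16/429)/(5/429) = 16/5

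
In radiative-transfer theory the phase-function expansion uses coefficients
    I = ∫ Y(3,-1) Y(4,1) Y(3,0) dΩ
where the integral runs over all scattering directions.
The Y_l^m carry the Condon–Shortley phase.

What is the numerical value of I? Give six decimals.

-0.099323

m-sum 0 ✓  L=10 even ✓  1≤3≤7 ✓
Π(2lᵢ+1) = 7×9×7 = 441
triangle coeff Δ(3,4,3) = 1/34650
Σ_t [1,3]: t=1:−1/72 t=2:+1/16 t=3:−1/72 = 5/144
(3j)²=2/77 [(3 4 3; 0 0 0)], sign=-1
Σ_t [2,4]: t=2:+1/48 t=3:−1/24 t=4:+1/288 = -5/288
(3j)²=5/462 [(3 4 3; -1 1 0)], sign=+1
⇒ 4πI² = 15/121
I = (-1)√(15/121/(4π)) = -0.09932258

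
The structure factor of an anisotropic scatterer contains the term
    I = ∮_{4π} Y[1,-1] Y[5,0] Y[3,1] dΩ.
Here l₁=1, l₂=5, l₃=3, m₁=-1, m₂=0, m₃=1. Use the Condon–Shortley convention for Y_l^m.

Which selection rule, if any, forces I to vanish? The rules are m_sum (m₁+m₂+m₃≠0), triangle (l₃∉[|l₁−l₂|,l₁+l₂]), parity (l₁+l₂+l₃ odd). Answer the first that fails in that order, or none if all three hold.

triangle

m₁+m₂+m₃ = -1 + 0 + 1 = 0  ✓
triangle: |1−5|=4 ≤ l₃=3 ≤ 1+5=6  ✗
parity: l₁+l₂+l₃ = 9 is odd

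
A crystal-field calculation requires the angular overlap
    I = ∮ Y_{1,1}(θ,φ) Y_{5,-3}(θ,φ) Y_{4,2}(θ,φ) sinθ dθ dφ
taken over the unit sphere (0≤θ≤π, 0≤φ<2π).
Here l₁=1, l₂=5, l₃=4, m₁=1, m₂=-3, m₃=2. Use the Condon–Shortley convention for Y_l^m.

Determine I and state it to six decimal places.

Rules hold: Σm=0, L=10 even, 4≤4≤6.
N = 3·11·9 = 297
Δ = 2!·0!·8!/11! = 1/495
Racah Σ t=1..1: t=1:−1/576 = -1/576
⇒ 3j(1 5 4; 0 0 0)² = 5/99, sgn -1
Racah Σ t=0..0: t=0:+1/2880 = 1/2880
⇒ 3j(1 5 4; 1 -3 2)² = 28/495, sgn +1
4πI² = N·(3j₀)²·(3jₘ)² = 28/33
I = -1·√(0.848485/4π) = -0.25984664

-0.259847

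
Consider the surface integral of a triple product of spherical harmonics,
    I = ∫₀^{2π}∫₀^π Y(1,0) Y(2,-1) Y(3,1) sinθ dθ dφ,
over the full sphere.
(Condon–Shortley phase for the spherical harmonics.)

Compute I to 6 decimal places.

-0.233597

Checks pass: Σm=0; 6 even; l₃=3∈[1,3].
(2·1+1)(2·2+1)(2·3+1) = 105
Δ: 0! 2! 4! / 7! → 1/105
sum: t=0:+1/4 = 1/4
3j²(1 2 3; 0 0 0) = Δ·Π!·Σ² = 3/35  (sign -1)
sum: t=0:+1/6 = 1/6
3j²(1 2 3; 0 -1 1) = Δ·Π!·Σ² = 8/105  (sign +1)
combine: 4πI² = 105·3/35·8/105 = 24/35
take √, sign -1: I = -0.23359668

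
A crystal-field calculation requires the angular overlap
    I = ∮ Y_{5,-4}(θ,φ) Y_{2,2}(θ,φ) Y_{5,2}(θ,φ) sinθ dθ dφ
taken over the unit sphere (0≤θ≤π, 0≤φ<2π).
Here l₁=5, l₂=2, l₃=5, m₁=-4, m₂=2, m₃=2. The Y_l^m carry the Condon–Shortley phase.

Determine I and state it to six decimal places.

-0.137240

Rules hold: Σm=0, L=12 even, 3≤5≤7.
N = 11·5·11 = 605
Δ = 2!·8!·2!/13! = 1/38610
Racah Σ t=0..2: t=0:+1/2880 t=1:−1/576 t=2:+1/2880 = -1/960
⇒ 3j(5 2 5; 0 0 0)² = 10/429, sgn +1
Racah Σ t=2..2: t=2:+1/20160 = 1/20160
⇒ 3j(5 2 5; -4 2 2)² = 12/715, sgn -1
4πI² = N·(3j₀)²·(3jₘ)² = 40/169
I = -1·√(0.236686/4π) = -0.13724032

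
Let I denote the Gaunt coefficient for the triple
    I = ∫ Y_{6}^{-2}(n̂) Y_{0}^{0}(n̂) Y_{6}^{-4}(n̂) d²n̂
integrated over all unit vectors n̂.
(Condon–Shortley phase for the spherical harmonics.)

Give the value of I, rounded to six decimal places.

0.000000

Σmᵢ = -6 ≠ 0, so the φ-integral vanishes; I = 0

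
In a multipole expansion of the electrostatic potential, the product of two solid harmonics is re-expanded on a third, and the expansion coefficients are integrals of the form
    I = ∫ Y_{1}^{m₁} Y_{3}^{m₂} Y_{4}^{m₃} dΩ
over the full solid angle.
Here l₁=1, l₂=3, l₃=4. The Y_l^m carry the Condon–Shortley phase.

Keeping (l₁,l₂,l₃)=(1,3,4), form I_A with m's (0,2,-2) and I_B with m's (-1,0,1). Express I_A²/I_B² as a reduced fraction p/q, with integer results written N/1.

6/5

l's match ⇒ only the (l;m) 3-j factors differ between A and B.
A: triangle coeff Δ(1,3,4) = 1/252; Σ_t [0,0]: t=0:+1/120 = 1/120; (3j)²=1/21 [(1 3 4; 0 2 -2)], sign=+1
B: triangle coeff Δ(1,3,4) = 1/252; Σ_t [0,0]: t=0:+1/72 = 1/72; (3j)²=5/126 [(1 3 4; -1 0 1)], sign=-1
I_A²/I_B² = (1/21)/(5/126) = 6/5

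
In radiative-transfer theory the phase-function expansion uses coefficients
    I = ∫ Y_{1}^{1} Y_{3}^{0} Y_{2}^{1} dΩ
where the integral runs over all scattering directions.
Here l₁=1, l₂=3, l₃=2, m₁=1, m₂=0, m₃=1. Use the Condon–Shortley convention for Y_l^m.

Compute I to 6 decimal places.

1 + 0 + 1 = 2 ≠ 0: azimuthal integral kills it; I = 0

0.000000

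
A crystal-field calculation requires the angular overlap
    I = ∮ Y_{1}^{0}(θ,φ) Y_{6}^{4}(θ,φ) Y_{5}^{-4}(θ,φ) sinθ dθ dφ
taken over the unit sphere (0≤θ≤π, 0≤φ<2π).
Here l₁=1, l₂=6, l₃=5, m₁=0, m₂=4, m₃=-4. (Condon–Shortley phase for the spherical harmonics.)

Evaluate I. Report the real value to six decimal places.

Checks pass: Σm=0; 12 even; l₃=5∈[5,7].
(2·1+1)(2·6+1)(2·5+1) = 429
Δ: 2! 0! 10! / 13! → 1/858
sum: t=1:−1/14400 = -1/14400
3j²(1 6 5; 0 0 0) = Δ·Π!·Σ² = 6/143  (sign +1)
sum: t=1:−1/362880 = -1/362880
3j²(1 6 5; 0 4 -4) = Δ·Π!·Σ² = 10/429  (sign +1)
combine: 4πI² = 429·6/143·10/429 = 60/143
take √, sign +1: I = 0.18272698

0.182727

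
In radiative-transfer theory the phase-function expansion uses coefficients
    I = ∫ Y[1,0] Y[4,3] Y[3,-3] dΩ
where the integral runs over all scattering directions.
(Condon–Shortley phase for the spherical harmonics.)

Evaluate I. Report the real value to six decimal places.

m-sum 0 ✓  L=8 even ✓  3≤3≤5 ✓
Π(2lᵢ+1) = 3×9×7 = 189
triangle coeff Δ(1,4,3) = 1/252
Σ_t [1,1]: t=1:−1/36 = -1/36
(3j)²=4/63 [(1 4 3; 0 0 0)], sign=+1
Σ_t [1,1]: t=1:−1/720 = -1/720
(3j)²=1/36 [(1 4 3; 0 3 -3)], sign=-1
⇒ 4πI² = 1/3
I = (-1)√(1/3/(4π)) = -0.16286750

-0.162868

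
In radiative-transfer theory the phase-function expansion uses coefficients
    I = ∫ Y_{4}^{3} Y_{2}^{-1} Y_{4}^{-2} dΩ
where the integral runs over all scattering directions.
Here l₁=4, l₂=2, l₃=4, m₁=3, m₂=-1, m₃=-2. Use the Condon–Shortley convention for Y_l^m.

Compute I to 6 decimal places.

-0.187702

Checks pass: Σm=0; 10 even; l₃=4∈[2,6].
(2·4+1)(2·2+1)(2·4+1) = 405
Δ: 2! 6! 2! / 11! → 1/13860
sum: t=0:+1/192 t=1:−1/36 t=2:+1/192 = -5/288
3j²(4 2 4; 0 0 0) = Δ·Π!·Σ² = 20/693  (sign -1)
sum: t=0:+1/240 t=1:−1/1440 = 1/288
3j²(4 2 4; 3 -1 -2) = Δ·Π!·Σ² = 5/132  (sign +1)
combine: 4πI² = 405·20/693·5/132 = 375/847
take √, sign -1: I = -0.18770204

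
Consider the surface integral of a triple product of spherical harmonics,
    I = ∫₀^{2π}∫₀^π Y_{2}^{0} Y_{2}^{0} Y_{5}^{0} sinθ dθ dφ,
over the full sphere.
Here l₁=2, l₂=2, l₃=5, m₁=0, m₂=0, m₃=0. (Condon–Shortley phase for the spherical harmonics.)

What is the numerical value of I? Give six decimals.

0.000000

l₃=5 ∉ [0,4] — triangle fails ⇒ I = 0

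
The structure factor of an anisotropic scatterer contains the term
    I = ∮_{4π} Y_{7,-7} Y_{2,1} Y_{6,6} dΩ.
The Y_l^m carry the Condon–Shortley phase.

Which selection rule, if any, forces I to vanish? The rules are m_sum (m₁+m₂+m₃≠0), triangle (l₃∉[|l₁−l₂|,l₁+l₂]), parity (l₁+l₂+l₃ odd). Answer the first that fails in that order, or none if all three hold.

m₁+m₂+m₃ = -7 + 1 + 6 = 0  ✓
triangle: |7−2|=5 ≤ l₃=6 ≤ 7+2=9  ✓
parity: l₁+l₂+l₃ = 15 is odd  ✗

parity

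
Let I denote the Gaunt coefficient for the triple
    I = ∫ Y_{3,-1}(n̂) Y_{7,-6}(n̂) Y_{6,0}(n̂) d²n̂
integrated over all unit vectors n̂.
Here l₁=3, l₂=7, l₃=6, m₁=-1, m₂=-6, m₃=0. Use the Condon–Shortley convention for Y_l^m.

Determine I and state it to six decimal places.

-1 − 6 + 0 = -7 ≠ 0: azimuthal integral kills it; I = 0

0.000000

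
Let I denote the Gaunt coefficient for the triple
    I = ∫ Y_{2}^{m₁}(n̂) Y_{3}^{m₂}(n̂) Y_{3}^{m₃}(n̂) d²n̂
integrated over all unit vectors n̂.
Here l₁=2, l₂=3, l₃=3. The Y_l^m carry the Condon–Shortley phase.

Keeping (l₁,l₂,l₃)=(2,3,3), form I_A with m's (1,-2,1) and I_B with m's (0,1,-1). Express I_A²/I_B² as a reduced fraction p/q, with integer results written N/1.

5/3

Same 2,3,3: normalisation and zero-m 3j drop out of the ratio.
A: Δ: 2! 2! 4! / 9! → 1/3780; sum: t=0:+1/12 t=1:−1/48 = 1/16; 3j²(2 3 3; 1 -2 1) = Δ·Π!·Σ² = 1/28  (sign +1)
B: Δ: 2! 2! 4! / 9! → 1/3780; sum: t=0:+1/96 t=1:−1/6 t=2:+1/16 = -3/32; 3j²(2 3 3; 0 1 -1) = Δ·Π!·Σ² = 3/140  (sign -1)
I_A²/I_B² = (1/28)/(3/140) = 5/3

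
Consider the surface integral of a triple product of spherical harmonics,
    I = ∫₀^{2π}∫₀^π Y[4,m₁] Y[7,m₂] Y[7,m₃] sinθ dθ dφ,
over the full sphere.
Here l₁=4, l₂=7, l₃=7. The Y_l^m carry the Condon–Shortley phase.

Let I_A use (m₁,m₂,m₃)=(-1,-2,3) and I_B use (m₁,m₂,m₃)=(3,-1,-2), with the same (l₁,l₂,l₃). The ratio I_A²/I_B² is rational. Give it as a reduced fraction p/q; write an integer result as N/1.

Same 4,7,7: normalisation and zero-m 3j drop out of the ratio.
A: Δ: 4! 4! 10! / 19! → 1/58198140; sum: t=1:−1/2488320 t=2:+1/725760 t=3:−1/1935360 t=4:+1/52254720 = 5/10450944; 3j²(4 7 7; -1 -2 3) = Δ·Π!·Σ² = 31250/2909907  (sign +1)
B: Δ: 4! 4! 10! / 19! → 1/58198140; sum: t=0:+1/2488320 t=1:−1/2073600 = -1/12441600; 3j²(4 7 7; 3 -1 -2) = Δ·Π!·Σ² = 98/138567  (sign +1)
I_A²/I_B² = (31250/2909907)/(98/138567) = 15625/1029

15625/1029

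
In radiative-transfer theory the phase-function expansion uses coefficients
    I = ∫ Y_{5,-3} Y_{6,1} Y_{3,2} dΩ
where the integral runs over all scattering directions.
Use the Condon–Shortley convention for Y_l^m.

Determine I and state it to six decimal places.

Rules hold: Σm=0, L=14 even, 1≤3≤11.
N = 11·13·7 = 1001
Δ = 8!·2!·4!/15! = 1/675675
Racah Σ t=3..5: t=3:−1/8640 t=4:+1/2304 t=5:−1/8640 = 7/34560
⇒ 3j(5 6 3; 0 0 0)² = 7/429, sgn -1
Racah Σ t=6..7: t=6:+1/17280 t=7:−1/120960 = 1/20160
⇒ 3j(5 6 3; -3 1 2)² = 64/3003, sgn -1
4πI² = N·(3j₀)²·(3jₘ)² = 448/1287
I = +1·√(0.348096/4π) = 0.16643505

0.166435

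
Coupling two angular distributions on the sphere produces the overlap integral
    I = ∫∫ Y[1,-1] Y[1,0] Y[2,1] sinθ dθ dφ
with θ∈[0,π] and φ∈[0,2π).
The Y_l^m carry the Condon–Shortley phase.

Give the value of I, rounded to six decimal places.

Rules hold: Σm=0, L=4 even, 0≤2≤2.
N = 3·3·5 = 45
Δ = 0!·2!·2!/5! = 1/30
Racah Σ t=0..0: t=0:+1/1 = 1/1
⇒ 3j(1 1 2; 0 0 0)² = 2/15, sgn +1
Racah Σ t=0..0: t=0:+1/2 = 1/2
⇒ 3j(1 1 2; -1 0 1)² = 1/10, sgn -1
4πI² = N·(3j₀)²·(3jₘ)² = 3/5
I = -1·√(0.6/4π) = -0.21850969

-0.218510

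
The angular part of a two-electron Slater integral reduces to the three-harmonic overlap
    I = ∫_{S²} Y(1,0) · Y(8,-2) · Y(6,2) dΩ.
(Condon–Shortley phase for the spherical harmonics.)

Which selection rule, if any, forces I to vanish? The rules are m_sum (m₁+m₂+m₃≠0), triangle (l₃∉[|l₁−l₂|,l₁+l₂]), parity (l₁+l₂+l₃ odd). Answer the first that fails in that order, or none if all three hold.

triangle

azimuthal sum: 0 − 2 + 2 = 0  ✓
7 ≤ 6 ≤ 9 (triangle on l)  ✗
L = 1 + 8 + 6 = 15 (odd)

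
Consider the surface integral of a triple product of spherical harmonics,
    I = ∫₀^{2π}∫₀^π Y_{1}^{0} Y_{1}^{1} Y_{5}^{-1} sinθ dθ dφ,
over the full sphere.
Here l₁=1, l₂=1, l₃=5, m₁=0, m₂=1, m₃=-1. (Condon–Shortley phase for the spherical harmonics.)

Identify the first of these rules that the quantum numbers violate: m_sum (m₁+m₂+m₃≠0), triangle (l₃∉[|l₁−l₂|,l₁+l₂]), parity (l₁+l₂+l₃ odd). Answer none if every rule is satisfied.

m₁+m₂+m₃ = 0 + 1 − 1 = 0  ✓
triangle: |1−1|=0 ≤ l₃=5 ≤ 1+1=2  ✗
parity: l₁+l₂+l₃ = 7 is odd

triangle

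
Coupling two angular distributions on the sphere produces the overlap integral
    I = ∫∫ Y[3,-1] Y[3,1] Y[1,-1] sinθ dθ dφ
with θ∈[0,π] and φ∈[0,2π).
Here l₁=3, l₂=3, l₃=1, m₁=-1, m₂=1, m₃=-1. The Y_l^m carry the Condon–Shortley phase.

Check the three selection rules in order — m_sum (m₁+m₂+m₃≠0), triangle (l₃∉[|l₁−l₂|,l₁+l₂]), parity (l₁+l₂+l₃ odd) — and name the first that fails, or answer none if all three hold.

azimuthal sum: -1 + 1 − 1 = -1  ✗
0 ≤ 1 ≤ 6 (triangle on l)
L = 3 + 3 + 1 = 7 (odd)

m_sum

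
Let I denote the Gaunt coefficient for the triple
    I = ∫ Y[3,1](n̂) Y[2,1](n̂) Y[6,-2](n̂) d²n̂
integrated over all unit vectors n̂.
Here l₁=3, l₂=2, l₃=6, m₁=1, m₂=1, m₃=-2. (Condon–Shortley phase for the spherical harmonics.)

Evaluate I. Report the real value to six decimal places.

0.000000

l₃=6 ∉ [1,5] — triangle fails ⇒ I = 0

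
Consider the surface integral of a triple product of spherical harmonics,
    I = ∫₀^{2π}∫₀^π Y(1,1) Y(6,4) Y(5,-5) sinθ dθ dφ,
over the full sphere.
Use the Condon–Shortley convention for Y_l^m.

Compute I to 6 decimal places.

0.040859

Checks pass: Σm=0; 12 even; l₃=5∈[5,7].
(2·1+1)(2·6+1)(2·5+1) = 429
Δ: 2! 0! 10! / 13! → 1/858
sum: t=1:−1/14400 = -1/14400
3j²(1 6 5; 0 0 0) = Δ·Π!·Σ² = 6/143  (sign +1)
sum: t=0:+1/7257600 = 1/7257600
3j²(1 6 5; 1 4 -5) = Δ·Π!·Σ² = 1/858  (sign +1)
combine: 4πI² = 429·6/143·1/858 = 3/143
take √, sign +1: I = 0.04085899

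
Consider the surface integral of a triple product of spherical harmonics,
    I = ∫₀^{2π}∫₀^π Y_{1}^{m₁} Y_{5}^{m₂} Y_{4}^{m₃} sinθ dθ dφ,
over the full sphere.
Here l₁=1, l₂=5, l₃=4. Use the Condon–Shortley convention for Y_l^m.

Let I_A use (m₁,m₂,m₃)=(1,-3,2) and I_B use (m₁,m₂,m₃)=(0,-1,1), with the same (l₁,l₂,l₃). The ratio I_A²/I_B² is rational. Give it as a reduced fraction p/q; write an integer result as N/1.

Shared (l₁,l₂,l₃)=(1,5,4): N and (l;000)² cancel in I_A²/I_B².
A: Δ = 2!·0!·8!/11! = 1/495; Racah Σ t=0..0: t=0:+1/2880 = 1/2880; ⇒ 3j(1 5 4; 1 -3 2)² = 28/495, sgn +1
B: Δ = 2!·0!·8!/11! = 1/495; Racah Σ t=1..1: t=1:−1/720 = -1/720; ⇒ 3j(1 5 4; 0 -1 1)² = 8/165, sgn +1
I_A²/I_B² = (28/495)/(8/165) = 7/6

7/6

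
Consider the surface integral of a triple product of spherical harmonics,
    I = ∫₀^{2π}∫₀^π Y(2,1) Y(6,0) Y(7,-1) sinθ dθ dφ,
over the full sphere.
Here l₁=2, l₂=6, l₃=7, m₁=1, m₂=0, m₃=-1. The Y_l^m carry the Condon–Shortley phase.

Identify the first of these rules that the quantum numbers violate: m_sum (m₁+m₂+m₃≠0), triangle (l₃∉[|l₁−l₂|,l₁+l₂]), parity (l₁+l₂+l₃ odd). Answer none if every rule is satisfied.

parity

m₁+m₂+m₃ = 1 + 0 − 1 = 0  ✓
triangle: |2−6|=4 ≤ l₃=7 ≤ 2+6=8  ✓
parity: l₁+l₂+l₃ = 15 is odd  ✗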